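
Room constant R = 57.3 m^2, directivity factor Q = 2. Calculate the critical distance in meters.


Given values:
  R = 57.3 m^2, Q = 2
Formula: d_c = 0.141 * sqrt(Q * R)
Compute Q * R = 2 * 57.3 = 114.6
Compute sqrt(114.6) = 10.7051
d_c = 0.141 * 10.7051 = 1.509

1.509 m


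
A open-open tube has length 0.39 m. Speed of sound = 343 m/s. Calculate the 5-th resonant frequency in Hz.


Given values:
  Tube type: open-open, L = 0.39 m, c = 343 m/s, n = 5
Formula: f_n = n * c / (2 * L)
Compute 2 * L = 2 * 0.39 = 0.78
f = 5 * 343 / 0.78
f = 2198.72

2198.72 Hz


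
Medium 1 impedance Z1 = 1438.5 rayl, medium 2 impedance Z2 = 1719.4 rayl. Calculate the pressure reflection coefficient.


Given values:
  Z1 = 1438.5 rayl, Z2 = 1719.4 rayl
Formula: R = (Z2 - Z1) / (Z2 + Z1)
Numerator: Z2 - Z1 = 1719.4 - 1438.5 = 280.9
Denominator: Z2 + Z1 = 1719.4 + 1438.5 = 3157.9
R = 280.9 / 3157.9 = 0.089

0.089


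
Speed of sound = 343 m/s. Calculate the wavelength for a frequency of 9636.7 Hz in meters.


Given values:
  c = 343 m/s, f = 9636.7 Hz
Formula: lambda = c / f
lambda = 343 / 9636.7
lambda = 0.0356

0.0356 m


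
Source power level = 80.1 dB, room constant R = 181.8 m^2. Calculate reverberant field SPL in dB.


Given values:
  Lw = 80.1 dB, R = 181.8 m^2
Formula: SPL = Lw + 10 * log10(4 / R)
Compute 4 / R = 4 / 181.8 = 0.022002
Compute 10 * log10(0.022002) = -16.5754
SPL = 80.1 + (-16.5754) = 63.52

63.52 dB


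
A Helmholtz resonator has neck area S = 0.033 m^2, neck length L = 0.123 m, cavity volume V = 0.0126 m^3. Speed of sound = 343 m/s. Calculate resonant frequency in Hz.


Given values:
  S = 0.033 m^2, L = 0.123 m, V = 0.0126 m^3, c = 343 m/s
Formula: f = (c / (2*pi)) * sqrt(S / (V * L))
Compute V * L = 0.0126 * 0.123 = 0.0015498
Compute S / (V * L) = 0.033 / 0.0015498 = 21.2931
Compute sqrt(21.2931) = 4.614445
Compute c / (2*pi) = 343 / 6.283185 = 54.590148
f = 54.590148 * 4.614445 = 251.9

251.9 Hz


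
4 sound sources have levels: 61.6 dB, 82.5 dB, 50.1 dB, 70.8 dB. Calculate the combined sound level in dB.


Formula: L_total = 10 * log10( sum(10^(Li/10)) )
  Source 1: 10^(61.6/10) = 1445439.7707
  Source 2: 10^(82.5/10) = 177827941.0039
  Source 3: 10^(50.1/10) = 102329.2992
  Source 4: 10^(70.8/10) = 12022644.3462
Sum of linear values = 191398354.42
L_total = 10 * log10(191398354.42) = 82.82

82.82 dB


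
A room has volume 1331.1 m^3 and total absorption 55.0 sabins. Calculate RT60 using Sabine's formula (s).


Given values:
  V = 1331.1 m^3
  A = 55.0 sabins
Formula: RT60 = 0.161 * V / A
Numerator: 0.161 * 1331.1 = 214.3071
RT60 = 214.3071 / 55.0 = 3.896

3.896 s


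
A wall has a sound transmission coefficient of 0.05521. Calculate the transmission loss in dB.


Given values:
  tau = 0.05521
Formula: TL = 10 * log10(1 / tau)
Compute 1 / tau = 1 / 0.05521 = 18.1127
Compute log10(18.1127) = 1.257983
TL = 10 * 1.257983 = 12.58

12.58 dB


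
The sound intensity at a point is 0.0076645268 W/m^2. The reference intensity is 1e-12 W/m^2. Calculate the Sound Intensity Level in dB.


Given values:
  I = 0.0076645268 W/m^2
  I_ref = 1e-12 W/m^2
Formula: SIL = 10 * log10(I / I_ref)
Compute ratio: I / I_ref = 7664526800
Compute log10: log10(7664526800) = 9.884485
Multiply: SIL = 10 * 9.884485 = 98.84

98.84 dB


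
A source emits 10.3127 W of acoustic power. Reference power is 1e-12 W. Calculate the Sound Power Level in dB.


Given values:
  W = 10.3127 W
  W_ref = 1e-12 W
Formula: SWL = 10 * log10(W / W_ref)
Compute ratio: W / W_ref = 10312700000000
Compute log10: log10(10312700000000) = 13.013372
Multiply: SWL = 10 * 13.013372 = 130.13

130.13 dB


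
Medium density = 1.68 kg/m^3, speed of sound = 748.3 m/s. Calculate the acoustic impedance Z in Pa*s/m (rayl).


Given values:
  rho = 1.68 kg/m^3
  c = 748.3 m/s
Formula: Z = rho * c
Z = 1.68 * 748.3
Z = 1257.14

1257.14 rayl


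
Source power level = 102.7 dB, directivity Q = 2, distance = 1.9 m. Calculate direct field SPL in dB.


Given values:
  Lw = 102.7 dB, Q = 2, r = 1.9 m
Formula: SPL = Lw + 10 * log10(Q / (4 * pi * r^2))
Compute 4 * pi * r^2 = 4 * pi * 1.9^2 = 45.3646
Compute Q / denom = 2 / 45.3646 = 0.04408724
Compute 10 * log10(0.04408724) = -13.5569
SPL = 102.7 + (-13.5569) = 89.14

89.14 dB


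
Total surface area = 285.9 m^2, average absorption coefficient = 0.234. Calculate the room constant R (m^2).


Given values:
  S = 285.9 m^2, alpha = 0.234
Formula: R = S * alpha / (1 - alpha)
Numerator: 285.9 * 0.234 = 66.9006
Denominator: 1 - 0.234 = 0.766
R = 66.9006 / 0.766 = 87.34

87.34 m^2


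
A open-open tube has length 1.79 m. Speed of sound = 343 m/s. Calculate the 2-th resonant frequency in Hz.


Given values:
  Tube type: open-open, L = 1.79 m, c = 343 m/s, n = 2
Formula: f_n = n * c / (2 * L)
Compute 2 * L = 2 * 1.79 = 3.58
f = 2 * 343 / 3.58
f = 191.62

191.62 Hz


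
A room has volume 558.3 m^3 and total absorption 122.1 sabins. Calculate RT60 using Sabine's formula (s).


Given values:
  V = 558.3 m^3
  A = 122.1 sabins
Formula: RT60 = 0.161 * V / A
Numerator: 0.161 * 558.3 = 89.8863
RT60 = 89.8863 / 122.1 = 0.736

0.736 s


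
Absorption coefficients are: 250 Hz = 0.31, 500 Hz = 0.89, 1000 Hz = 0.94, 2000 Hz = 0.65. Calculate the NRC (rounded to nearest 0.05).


Given values:
  a_250 = 0.31, a_500 = 0.89
  a_1000 = 0.94, a_2000 = 0.65
Formula: NRC = (a250 + a500 + a1000 + a2000) / 4
Sum = 0.31 + 0.89 + 0.94 + 0.65 = 2.79
NRC = 2.79 / 4 = 0.6975
Rounded to nearest 0.05: 0.7

0.7


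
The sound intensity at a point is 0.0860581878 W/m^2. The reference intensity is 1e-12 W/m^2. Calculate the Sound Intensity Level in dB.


Given values:
  I = 0.0860581878 W/m^2
  I_ref = 1e-12 W/m^2
Formula: SIL = 10 * log10(I / I_ref)
Compute ratio: I / I_ref = 86058187800
Compute log10: log10(86058187800) = 10.934792
Multiply: SIL = 10 * 10.934792 = 109.35

109.35 dB


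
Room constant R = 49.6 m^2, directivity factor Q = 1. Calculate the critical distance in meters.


Given values:
  R = 49.6 m^2, Q = 1
Formula: d_c = 0.141 * sqrt(Q * R)
Compute Q * R = 1 * 49.6 = 49.6
Compute sqrt(49.6) = 7.0427
d_c = 0.141 * 7.0427 = 0.993

0.993 m


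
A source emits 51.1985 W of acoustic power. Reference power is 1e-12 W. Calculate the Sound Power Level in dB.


Given values:
  W = 51.1985 W
  W_ref = 1e-12 W
Formula: SWL = 10 * log10(W / W_ref)
Compute ratio: W / W_ref = 51198500000000
Compute log10: log10(51198500000000) = 13.709257
Multiply: SWL = 10 * 13.709257 = 137.09

137.09 dB


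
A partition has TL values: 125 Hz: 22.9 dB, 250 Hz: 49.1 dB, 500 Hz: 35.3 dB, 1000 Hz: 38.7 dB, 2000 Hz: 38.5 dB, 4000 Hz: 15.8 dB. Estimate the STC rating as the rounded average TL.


Given TL values at each frequency:
  125 Hz: 22.9 dB
  250 Hz: 49.1 dB
  500 Hz: 35.3 dB
  1000 Hz: 38.7 dB
  2000 Hz: 38.5 dB
  4000 Hz: 15.8 dB
Formula: STC ~ round(average of TL values)
Sum = 22.9 + 49.1 + 35.3 + 38.7 + 38.5 + 15.8 = 200.3
Average = 200.3 / 6 = 33.38
Rounded: 33

33


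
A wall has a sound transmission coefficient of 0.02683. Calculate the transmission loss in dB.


Given values:
  tau = 0.02683
Formula: TL = 10 * log10(1 / tau)
Compute 1 / tau = 1 / 0.02683 = 37.2717
Compute log10(37.2717) = 1.571379
TL = 10 * 1.571379 = 15.71

15.71 dB


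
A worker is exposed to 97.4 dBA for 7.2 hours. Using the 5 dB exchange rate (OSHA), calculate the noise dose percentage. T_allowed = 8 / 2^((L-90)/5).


Given values:
  L = 97.4 dBA, T = 7.2 hours
Formula: T_allowed = 8 / 2^((L - 90) / 5)
Compute exponent: (97.4 - 90) / 5 = 1.48
Compute 2^(1.48) = 2.789487
T_allowed = 8 / 2.789487 = 2.867911 hours
Dose = (T / T_allowed) * 100
Dose = (7.2 / 2.867911) * 100 = 251.05

251.05 %


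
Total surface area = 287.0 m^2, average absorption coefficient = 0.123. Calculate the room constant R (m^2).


Given values:
  S = 287.0 m^2, alpha = 0.123
Formula: R = S * alpha / (1 - alpha)
Numerator: 287.0 * 0.123 = 35.301
Denominator: 1 - 0.123 = 0.877
R = 35.301 / 0.877 = 40.25

40.25 m^2


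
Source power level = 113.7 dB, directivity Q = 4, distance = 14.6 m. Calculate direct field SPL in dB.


Given values:
  Lw = 113.7 dB, Q = 4, r = 14.6 m
Formula: SPL = Lw + 10 * log10(Q / (4 * pi * r^2))
Compute 4 * pi * r^2 = 4 * pi * 14.6^2 = 2678.6476
Compute Q / denom = 4 / 2678.6476 = 0.00149329
Compute 10 * log10(0.00149329) = -28.2586
SPL = 113.7 + (-28.2586) = 85.44

85.44 dB


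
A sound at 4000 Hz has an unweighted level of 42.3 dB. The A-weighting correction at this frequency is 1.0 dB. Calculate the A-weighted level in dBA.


Given values:
  SPL = 42.3 dB
  A-weighting at 4000 Hz = 1.0 dB
Formula: L_A = SPL + A_weight
L_A = 42.3 + (1.0)
L_A = 43.3

43.3 dBA


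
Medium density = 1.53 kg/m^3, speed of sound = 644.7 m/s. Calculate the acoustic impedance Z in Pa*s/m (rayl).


Given values:
  rho = 1.53 kg/m^3
  c = 644.7 m/s
Formula: Z = rho * c
Z = 1.53 * 644.7
Z = 986.39

986.39 rayl


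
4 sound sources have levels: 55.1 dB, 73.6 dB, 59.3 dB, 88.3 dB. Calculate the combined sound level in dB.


Formula: L_total = 10 * log10( sum(10^(Li/10)) )
  Source 1: 10^(55.1/10) = 323593.6569
  Source 2: 10^(73.6/10) = 22908676.5277
  Source 3: 10^(59.3/10) = 851138.0382
  Source 4: 10^(88.3/10) = 676082975.392
Sum of linear values = 700166383.6148
L_total = 10 * log10(700166383.6148) = 88.45

88.45 dB


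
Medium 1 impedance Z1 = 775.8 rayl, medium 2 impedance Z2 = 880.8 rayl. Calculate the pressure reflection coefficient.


Given values:
  Z1 = 775.8 rayl, Z2 = 880.8 rayl
Formula: R = (Z2 - Z1) / (Z2 + Z1)
Numerator: Z2 - Z1 = 880.8 - 775.8 = 105.0
Denominator: Z2 + Z1 = 880.8 + 775.8 = 1656.6
R = 105.0 / 1656.6 = 0.0634

0.0634


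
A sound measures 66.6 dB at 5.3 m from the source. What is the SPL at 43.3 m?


Given values:
  SPL1 = 66.6 dB, r1 = 5.3 m, r2 = 43.3 m
Formula: SPL2 = SPL1 - 20 * log10(r2 / r1)
Compute ratio: r2 / r1 = 43.3 / 5.3 = 8.1698
Compute log10: log10(8.1698) = 0.912211
Compute drop: 20 * 0.912211 = 18.2442
SPL2 = 66.6 - 18.2442 = 48.36

48.36 dB


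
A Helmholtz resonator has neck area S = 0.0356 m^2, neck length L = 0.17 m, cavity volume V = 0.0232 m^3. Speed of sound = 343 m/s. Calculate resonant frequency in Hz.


Given values:
  S = 0.0356 m^2, L = 0.17 m, V = 0.0232 m^3, c = 343 m/s
Formula: f = (c / (2*pi)) * sqrt(S / (V * L))
Compute V * L = 0.0232 * 0.17 = 0.003944
Compute S / (V * L) = 0.0356 / 0.003944 = 9.0264
Compute sqrt(9.0264) = 3.004397
Compute c / (2*pi) = 343 / 6.283185 = 54.590148
f = 54.590148 * 3.004397 = 164.01

164.01 Hz


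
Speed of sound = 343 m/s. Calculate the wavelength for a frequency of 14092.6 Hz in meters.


Given values:
  c = 343 m/s, f = 14092.6 Hz
Formula: lambda = c / f
lambda = 343 / 14092.6
lambda = 0.0243

0.0243 m


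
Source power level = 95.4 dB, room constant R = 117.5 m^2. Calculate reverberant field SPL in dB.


Given values:
  Lw = 95.4 dB, R = 117.5 m^2
Formula: SPL = Lw + 10 * log10(4 / R)
Compute 4 / R = 4 / 117.5 = 0.034043
Compute 10 * log10(0.034043) = -14.6797
SPL = 95.4 + (-14.6797) = 80.72

80.72 dB


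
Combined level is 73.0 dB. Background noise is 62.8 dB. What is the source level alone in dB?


Given values:
  L_total = 73.0 dB, L_bg = 62.8 dB
Formula: L_source = 10 * log10(10^(L_total/10) - 10^(L_bg/10))
Convert to linear:
  10^(73.0/10) = 19952623.1497
  10^(62.8/10) = 1905460.718
Difference: 19952623.1497 - 1905460.718 = 18047162.4317
L_source = 10 * log10(18047162.4317) = 72.56

72.56 dB


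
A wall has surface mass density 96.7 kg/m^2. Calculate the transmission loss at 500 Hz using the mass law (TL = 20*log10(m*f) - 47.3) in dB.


Given values:
  m = 96.7 kg/m^2, f = 500 Hz
Formula: TL = 20 * log10(m * f) - 47.3
Compute m * f = 96.7 * 500 = 48350.0
Compute log10(48350.0) = 4.684396
Compute 20 * 4.684396 = 93.6879
TL = 93.6879 - 47.3 = 46.39

46.39 dB


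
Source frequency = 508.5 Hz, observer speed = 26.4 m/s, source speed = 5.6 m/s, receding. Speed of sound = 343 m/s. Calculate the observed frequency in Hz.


Given values:
  f_s = 508.5 Hz, v_o = 26.4 m/s, v_s = 5.6 m/s
  Direction: receding
Formula: f_o = f_s * (c - v_o) / (c + v_s)
Numerator: c - v_o = 343 - 26.4 = 316.6
Denominator: c + v_s = 343 + 5.6 = 348.6
f_o = 508.5 * 316.6 / 348.6 = 461.82

461.82 Hz


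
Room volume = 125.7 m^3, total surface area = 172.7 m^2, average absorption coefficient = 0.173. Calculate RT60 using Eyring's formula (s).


Given values:
  V = 125.7 m^3, S = 172.7 m^2, alpha = 0.173
Formula: RT60 = 0.161 * V / (-S * ln(1 - alpha))
Compute ln(1 - 0.173) = ln(0.827) = -0.189951
Denominator: -172.7 * -0.189951 = 32.8045
Numerator: 0.161 * 125.7 = 20.2377
RT60 = 20.2377 / 32.8045 = 0.617

0.617 s


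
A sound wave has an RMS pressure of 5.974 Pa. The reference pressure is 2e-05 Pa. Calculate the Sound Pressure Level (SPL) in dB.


Given values:
  p = 5.974 Pa
  p_ref = 2e-05 Pa
Formula: SPL = 20 * log10(p / p_ref)
Compute ratio: p / p_ref = 5.974 / 2e-05 = 298700
Compute log10: log10(298700) = 5.475235
Multiply: SPL = 20 * 5.475235 = 109.5

109.5 dB


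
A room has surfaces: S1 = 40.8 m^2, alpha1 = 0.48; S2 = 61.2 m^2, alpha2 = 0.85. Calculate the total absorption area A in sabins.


Given surfaces:
  Surface 1: 40.8 * 0.48 = 19.584
  Surface 2: 61.2 * 0.85 = 52.02
Formula: A = sum(Si * alpha_i)
A = 19.584 + 52.02
A = 71.6

71.6 sabins


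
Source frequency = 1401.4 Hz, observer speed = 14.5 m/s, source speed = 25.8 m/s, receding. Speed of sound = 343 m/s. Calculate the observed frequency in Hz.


Given values:
  f_s = 1401.4 Hz, v_o = 14.5 m/s, v_s = 25.8 m/s
  Direction: receding
Formula: f_o = f_s * (c - v_o) / (c + v_s)
Numerator: c - v_o = 343 - 14.5 = 328.5
Denominator: c + v_s = 343 + 25.8 = 368.8
f_o = 1401.4 * 328.5 / 368.8 = 1248.26

1248.26 Hz


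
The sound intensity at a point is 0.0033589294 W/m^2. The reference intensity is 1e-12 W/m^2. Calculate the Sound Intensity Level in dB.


Given values:
  I = 0.0033589294 W/m^2
  I_ref = 1e-12 W/m^2
Formula: SIL = 10 * log10(I / I_ref)
Compute ratio: I / I_ref = 3358929400
Compute log10: log10(3358929400) = 9.526201
Multiply: SIL = 10 * 9.526201 = 95.26

95.26 dB


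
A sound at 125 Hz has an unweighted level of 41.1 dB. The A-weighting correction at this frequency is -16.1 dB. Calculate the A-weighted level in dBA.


Given values:
  SPL = 41.1 dB
  A-weighting at 125 Hz = -16.1 dB
Formula: L_A = SPL + A_weight
L_A = 41.1 + (-16.1)
L_A = 25.0

25.0 dBA


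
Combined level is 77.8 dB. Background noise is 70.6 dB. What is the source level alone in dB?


Given values:
  L_total = 77.8 dB, L_bg = 70.6 dB
Formula: L_source = 10 * log10(10^(L_total/10) - 10^(L_bg/10))
Convert to linear:
  10^(77.8/10) = 60255958.6074
  10^(70.6/10) = 11481536.215
Difference: 60255958.6074 - 11481536.215 = 48774422.3924
L_source = 10 * log10(48774422.3924) = 76.88

76.88 dB


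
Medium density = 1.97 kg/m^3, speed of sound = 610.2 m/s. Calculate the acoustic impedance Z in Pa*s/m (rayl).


Given values:
  rho = 1.97 kg/m^3
  c = 610.2 m/s
Formula: Z = rho * c
Z = 1.97 * 610.2
Z = 1202.09

1202.09 rayl


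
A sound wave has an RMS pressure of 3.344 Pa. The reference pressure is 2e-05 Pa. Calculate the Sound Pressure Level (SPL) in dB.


Given values:
  p = 3.344 Pa
  p_ref = 2e-05 Pa
Formula: SPL = 20 * log10(p / p_ref)
Compute ratio: p / p_ref = 3.344 / 2e-05 = 167200
Compute log10: log10(167200) = 5.223236
Multiply: SPL = 20 * 5.223236 = 104.46

104.46 dB


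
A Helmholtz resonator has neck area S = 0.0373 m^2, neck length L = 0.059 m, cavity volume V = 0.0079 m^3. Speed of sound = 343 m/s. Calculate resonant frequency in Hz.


Given values:
  S = 0.0373 m^2, L = 0.059 m, V = 0.0079 m^3, c = 343 m/s
Formula: f = (c / (2*pi)) * sqrt(S / (V * L))
Compute V * L = 0.0079 * 0.059 = 0.0004661
Compute S / (V * L) = 0.0373 / 0.0004661 = 80.0257
Compute sqrt(80.0257) = 8.945708
Compute c / (2*pi) = 343 / 6.283185 = 54.590148
f = 54.590148 * 8.945708 = 488.35

488.35 Hz


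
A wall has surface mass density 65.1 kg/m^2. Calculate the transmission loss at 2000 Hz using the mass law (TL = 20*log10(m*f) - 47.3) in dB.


Given values:
  m = 65.1 kg/m^2, f = 2000 Hz
Formula: TL = 20 * log10(m * f) - 47.3
Compute m * f = 65.1 * 2000 = 130200.0
Compute log10(130200.0) = 5.114611
Compute 20 * 5.114611 = 102.2922
TL = 102.2922 - 47.3 = 54.99

54.99 dB


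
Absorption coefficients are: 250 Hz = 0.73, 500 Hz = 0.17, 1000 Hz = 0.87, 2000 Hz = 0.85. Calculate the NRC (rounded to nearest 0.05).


Given values:
  a_250 = 0.73, a_500 = 0.17
  a_1000 = 0.87, a_2000 = 0.85
Formula: NRC = (a250 + a500 + a1000 + a2000) / 4
Sum = 0.73 + 0.17 + 0.87 + 0.85 = 2.62
NRC = 2.62 / 4 = 0.655
Rounded to nearest 0.05: 0.65

0.65


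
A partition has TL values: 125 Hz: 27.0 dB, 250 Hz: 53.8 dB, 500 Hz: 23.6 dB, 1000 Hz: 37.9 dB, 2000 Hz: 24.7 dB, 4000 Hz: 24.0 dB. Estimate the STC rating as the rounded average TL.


Given TL values at each frequency:
  125 Hz: 27.0 dB
  250 Hz: 53.8 dB
  500 Hz: 23.6 dB
  1000 Hz: 37.9 dB
  2000 Hz: 24.7 dB
  4000 Hz: 24.0 dB
Formula: STC ~ round(average of TL values)
Sum = 27.0 + 53.8 + 23.6 + 37.9 + 24.7 + 24.0 = 191.0
Average = 191.0 / 6 = 31.83
Rounded: 32

32


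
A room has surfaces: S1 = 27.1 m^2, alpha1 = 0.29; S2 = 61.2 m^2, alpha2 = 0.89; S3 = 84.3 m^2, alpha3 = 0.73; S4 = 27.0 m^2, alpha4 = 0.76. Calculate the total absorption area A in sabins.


Given surfaces:
  Surface 1: 27.1 * 0.29 = 7.859
  Surface 2: 61.2 * 0.89 = 54.468
  Surface 3: 84.3 * 0.73 = 61.539
  Surface 4: 27.0 * 0.76 = 20.52
Formula: A = sum(Si * alpha_i)
A = 7.859 + 54.468 + 61.539 + 20.52
A = 144.39

144.39 sabins


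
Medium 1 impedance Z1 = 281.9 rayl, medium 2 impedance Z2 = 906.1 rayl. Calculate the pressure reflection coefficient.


Given values:
  Z1 = 281.9 rayl, Z2 = 906.1 rayl
Formula: R = (Z2 - Z1) / (Z2 + Z1)
Numerator: Z2 - Z1 = 906.1 - 281.9 = 624.2
Denominator: Z2 + Z1 = 906.1 + 281.9 = 1188.0
R = 624.2 / 1188.0 = 0.5254

0.5254


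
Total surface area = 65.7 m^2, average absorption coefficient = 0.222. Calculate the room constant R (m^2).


Given values:
  S = 65.7 m^2, alpha = 0.222
Formula: R = S * alpha / (1 - alpha)
Numerator: 65.7 * 0.222 = 14.5854
Denominator: 1 - 0.222 = 0.778
R = 14.5854 / 0.778 = 18.75

18.75 m^2


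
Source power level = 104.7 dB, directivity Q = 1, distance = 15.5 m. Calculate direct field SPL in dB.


Given values:
  Lw = 104.7 dB, Q = 1, r = 15.5 m
Formula: SPL = Lw + 10 * log10(Q / (4 * pi * r^2))
Compute 4 * pi * r^2 = 4 * pi * 15.5^2 = 3019.0705
Compute Q / denom = 1 / 3019.0705 = 0.00033123
Compute 10 * log10(0.00033123) = -34.7987
SPL = 104.7 + (-34.7987) = 69.9

69.9 dB


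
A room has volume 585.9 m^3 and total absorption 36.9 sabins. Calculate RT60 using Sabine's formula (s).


Given values:
  V = 585.9 m^3
  A = 36.9 sabins
Formula: RT60 = 0.161 * V / A
Numerator: 0.161 * 585.9 = 94.3299
RT60 = 94.3299 / 36.9 = 2.556

2.556 s


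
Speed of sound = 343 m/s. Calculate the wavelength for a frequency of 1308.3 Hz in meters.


Given values:
  c = 343 m/s, f = 1308.3 Hz
Formula: lambda = c / f
lambda = 343 / 1308.3
lambda = 0.2622

0.2622 m


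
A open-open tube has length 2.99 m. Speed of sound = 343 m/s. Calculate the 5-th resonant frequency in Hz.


Given values:
  Tube type: open-open, L = 2.99 m, c = 343 m/s, n = 5
Formula: f_n = n * c / (2 * L)
Compute 2 * L = 2 * 2.99 = 5.98
f = 5 * 343 / 5.98
f = 286.79

286.79 Hz


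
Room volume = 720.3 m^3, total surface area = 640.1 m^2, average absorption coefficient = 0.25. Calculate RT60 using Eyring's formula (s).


Given values:
  V = 720.3 m^3, S = 640.1 m^2, alpha = 0.25
Formula: RT60 = 0.161 * V / (-S * ln(1 - alpha))
Compute ln(1 - 0.25) = ln(0.75) = -0.287682
Denominator: -640.1 * -0.287682 = 184.1452
Numerator: 0.161 * 720.3 = 115.9683
RT60 = 115.9683 / 184.1452 = 0.63

0.63 s


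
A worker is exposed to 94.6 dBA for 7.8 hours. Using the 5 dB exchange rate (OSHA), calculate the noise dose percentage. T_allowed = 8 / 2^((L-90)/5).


Given values:
  L = 94.6 dBA, T = 7.8 hours
Formula: T_allowed = 8 / 2^((L - 90) / 5)
Compute exponent: (94.6 - 90) / 5 = 0.92
Compute 2^(0.92) = 1.892115
T_allowed = 8 / 1.892115 = 4.228073 hours
Dose = (T / T_allowed) * 100
Dose = (7.8 / 4.228073) * 100 = 184.48

184.48 %


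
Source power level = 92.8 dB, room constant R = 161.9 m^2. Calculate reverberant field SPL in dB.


Given values:
  Lw = 92.8 dB, R = 161.9 m^2
Formula: SPL = Lw + 10 * log10(4 / R)
Compute 4 / R = 4 / 161.9 = 0.024707
Compute 10 * log10(0.024707) = -16.0718
SPL = 92.8 + (-16.0718) = 76.73

76.73 dB


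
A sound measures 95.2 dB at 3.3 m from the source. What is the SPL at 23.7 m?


Given values:
  SPL1 = 95.2 dB, r1 = 3.3 m, r2 = 23.7 m
Formula: SPL2 = SPL1 - 20 * log10(r2 / r1)
Compute ratio: r2 / r1 = 23.7 / 3.3 = 7.1818
Compute log10: log10(7.1818) = 0.856233
Compute drop: 20 * 0.856233 = 17.1247
SPL2 = 95.2 - 17.1247 = 78.08

78.08 dB


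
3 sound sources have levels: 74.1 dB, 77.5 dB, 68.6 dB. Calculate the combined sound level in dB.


Formula: L_total = 10 * log10( sum(10^(Li/10)) )
  Source 1: 10^(74.1/10) = 25703957.8277
  Source 2: 10^(77.5/10) = 56234132.519
  Source 3: 10^(68.6/10) = 7244359.6007
Sum of linear values = 89182449.9474
L_total = 10 * log10(89182449.9474) = 79.5

79.5 dB


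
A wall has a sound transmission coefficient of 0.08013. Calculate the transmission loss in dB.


Given values:
  tau = 0.08013
Formula: TL = 10 * log10(1 / tau)
Compute 1 / tau = 1 / 0.08013 = 12.4797
Compute log10(12.4797) = 1.096204
TL = 10 * 1.096204 = 10.96

10.96 dB


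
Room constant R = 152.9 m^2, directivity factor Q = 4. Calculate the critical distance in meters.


Given values:
  R = 152.9 m^2, Q = 4
Formula: d_c = 0.141 * sqrt(Q * R)
Compute Q * R = 4 * 152.9 = 611.6
Compute sqrt(611.6) = 24.7305
d_c = 0.141 * 24.7305 = 3.487

3.487 m


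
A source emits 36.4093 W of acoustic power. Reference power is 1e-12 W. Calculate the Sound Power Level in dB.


Given values:
  W = 36.4093 W
  W_ref = 1e-12 W
Formula: SWL = 10 * log10(W / W_ref)
Compute ratio: W / W_ref = 36409300000000
Compute log10: log10(36409300000000) = 13.561212
Multiply: SWL = 10 * 13.561212 = 135.61

135.61 dB


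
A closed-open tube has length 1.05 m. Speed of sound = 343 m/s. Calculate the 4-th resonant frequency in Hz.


Given values:
  Tube type: closed-open, L = 1.05 m, c = 343 m/s, n = 4
Formula: f_n = (2n - 1) * c / (4 * L)
Compute 2n - 1 = 2*4 - 1 = 7
Compute 4 * L = 4 * 1.05 = 4.2
f = 7 * 343 / 4.2
f = 571.67

571.67 Hz


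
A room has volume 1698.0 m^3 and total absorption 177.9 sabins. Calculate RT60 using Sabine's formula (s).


Given values:
  V = 1698.0 m^3
  A = 177.9 sabins
Formula: RT60 = 0.161 * V / A
Numerator: 0.161 * 1698.0 = 273.378
RT60 = 273.378 / 177.9 = 1.537

1.537 s


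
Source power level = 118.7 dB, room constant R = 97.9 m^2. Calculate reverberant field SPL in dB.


Given values:
  Lw = 118.7 dB, R = 97.9 m^2
Formula: SPL = Lw + 10 * log10(4 / R)
Compute 4 / R = 4 / 97.9 = 0.040858
Compute 10 * log10(0.040858) = -13.8872
SPL = 118.7 + (-13.8872) = 104.81

104.81 dB


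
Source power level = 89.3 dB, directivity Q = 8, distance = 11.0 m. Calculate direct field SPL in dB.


Given values:
  Lw = 89.3 dB, Q = 8, r = 11.0 m
Formula: SPL = Lw + 10 * log10(Q / (4 * pi * r^2))
Compute 4 * pi * r^2 = 4 * pi * 11.0^2 = 1520.5308
Compute Q / denom = 8 / 1520.5308 = 0.00526132
Compute 10 * log10(0.00526132) = -22.7891
SPL = 89.3 + (-22.7891) = 66.51

66.51 dB


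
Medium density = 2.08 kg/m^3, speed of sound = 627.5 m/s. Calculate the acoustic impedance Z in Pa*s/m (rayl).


Given values:
  rho = 2.08 kg/m^3
  c = 627.5 m/s
Formula: Z = rho * c
Z = 2.08 * 627.5
Z = 1305.2

1305.2 rayl


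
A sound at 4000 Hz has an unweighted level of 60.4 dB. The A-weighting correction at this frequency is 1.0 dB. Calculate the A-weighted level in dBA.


Given values:
  SPL = 60.4 dB
  A-weighting at 4000 Hz = 1.0 dB
Formula: L_A = SPL + A_weight
L_A = 60.4 + (1.0)
L_A = 61.4

61.4 dBA


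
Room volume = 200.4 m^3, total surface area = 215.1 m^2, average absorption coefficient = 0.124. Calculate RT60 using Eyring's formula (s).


Given values:
  V = 200.4 m^3, S = 215.1 m^2, alpha = 0.124
Formula: RT60 = 0.161 * V / (-S * ln(1 - alpha))
Compute ln(1 - 0.124) = ln(0.876) = -0.132389
Denominator: -215.1 * -0.132389 = 28.4769
Numerator: 0.161 * 200.4 = 32.2644
RT60 = 32.2644 / 28.4769 = 1.133

1.133 s


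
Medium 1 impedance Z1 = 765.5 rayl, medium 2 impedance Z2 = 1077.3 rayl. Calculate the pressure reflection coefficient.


Given values:
  Z1 = 765.5 rayl, Z2 = 1077.3 rayl
Formula: R = (Z2 - Z1) / (Z2 + Z1)
Numerator: Z2 - Z1 = 1077.3 - 765.5 = 311.8
Denominator: Z2 + Z1 = 1077.3 + 765.5 = 1842.8
R = 311.8 / 1842.8 = 0.1692

0.1692


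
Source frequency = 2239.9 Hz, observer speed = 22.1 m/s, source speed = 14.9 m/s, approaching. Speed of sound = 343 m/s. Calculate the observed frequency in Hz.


Given values:
  f_s = 2239.9 Hz, v_o = 22.1 m/s, v_s = 14.9 m/s
  Direction: approaching
Formula: f_o = f_s * (c + v_o) / (c - v_s)
Numerator: c + v_o = 343 + 22.1 = 365.1
Denominator: c - v_s = 343 - 14.9 = 328.1
f_o = 2239.9 * 365.1 / 328.1 = 2492.49

2492.49 Hz


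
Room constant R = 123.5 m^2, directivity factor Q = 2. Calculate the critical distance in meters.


Given values:
  R = 123.5 m^2, Q = 2
Formula: d_c = 0.141 * sqrt(Q * R)
Compute Q * R = 2 * 123.5 = 247.0
Compute sqrt(247.0) = 15.7162
d_c = 0.141 * 15.7162 = 2.216

2.216 m


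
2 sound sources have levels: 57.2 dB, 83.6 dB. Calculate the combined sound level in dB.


Formula: L_total = 10 * log10( sum(10^(Li/10)) )
  Source 1: 10^(57.2/10) = 524807.4602
  Source 2: 10^(83.6/10) = 229086765.2768
Sum of linear values = 229611572.737
L_total = 10 * log10(229611572.737) = 83.61

83.61 dB


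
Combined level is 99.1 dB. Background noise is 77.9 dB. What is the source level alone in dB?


Given values:
  L_total = 99.1 dB, L_bg = 77.9 dB
Formula: L_source = 10 * log10(10^(L_total/10) - 10^(L_bg/10))
Convert to linear:
  10^(99.1/10) = 8128305161.641
  10^(77.9/10) = 61659500.1861
Difference: 8128305161.641 - 61659500.1861 = 8066645661.4549
L_source = 10 * log10(8066645661.4549) = 99.07

99.07 dB


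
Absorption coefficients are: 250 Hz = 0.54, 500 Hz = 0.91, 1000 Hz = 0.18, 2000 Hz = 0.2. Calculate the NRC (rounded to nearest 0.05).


Given values:
  a_250 = 0.54, a_500 = 0.91
  a_1000 = 0.18, a_2000 = 0.2
Formula: NRC = (a250 + a500 + a1000 + a2000) / 4
Sum = 0.54 + 0.91 + 0.18 + 0.2 = 1.83
NRC = 1.83 / 4 = 0.4575
Rounded to nearest 0.05: 0.45

0.45


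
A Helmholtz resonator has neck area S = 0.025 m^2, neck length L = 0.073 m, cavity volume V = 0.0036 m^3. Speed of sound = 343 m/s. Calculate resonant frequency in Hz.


Given values:
  S = 0.025 m^2, L = 0.073 m, V = 0.0036 m^3, c = 343 m/s
Formula: f = (c / (2*pi)) * sqrt(S / (V * L))
Compute V * L = 0.0036 * 0.073 = 0.0002628
Compute S / (V * L) = 0.025 / 0.0002628 = 95.1294
Compute sqrt(95.1294) = 9.75343
Compute c / (2*pi) = 343 / 6.283185 = 54.590148
f = 54.590148 * 9.75343 = 532.44

532.44 Hz


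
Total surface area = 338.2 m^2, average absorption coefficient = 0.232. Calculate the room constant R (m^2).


Given values:
  S = 338.2 m^2, alpha = 0.232
Formula: R = S * alpha / (1 - alpha)
Numerator: 338.2 * 0.232 = 78.4624
Denominator: 1 - 0.232 = 0.768
R = 78.4624 / 0.768 = 102.16

102.16 m^2


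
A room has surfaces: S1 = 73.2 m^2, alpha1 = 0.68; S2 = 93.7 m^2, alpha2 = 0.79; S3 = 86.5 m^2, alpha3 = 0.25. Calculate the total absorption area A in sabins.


Given surfaces:
  Surface 1: 73.2 * 0.68 = 49.776
  Surface 2: 93.7 * 0.79 = 74.023
  Surface 3: 86.5 * 0.25 = 21.625
Formula: A = sum(Si * alpha_i)
A = 49.776 + 74.023 + 21.625
A = 145.42

145.42 sabins


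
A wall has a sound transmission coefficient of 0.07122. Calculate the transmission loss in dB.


Given values:
  tau = 0.07122
Formula: TL = 10 * log10(1 / tau)
Compute 1 / tau = 1 / 0.07122 = 14.041
Compute log10(14.041) = 1.147398
TL = 10 * 1.147398 = 11.47

11.47 dB


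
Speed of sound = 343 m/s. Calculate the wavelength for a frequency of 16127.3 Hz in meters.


Given values:
  c = 343 m/s, f = 16127.3 Hz
Formula: lambda = c / f
lambda = 343 / 16127.3
lambda = 0.0213

0.0213 m


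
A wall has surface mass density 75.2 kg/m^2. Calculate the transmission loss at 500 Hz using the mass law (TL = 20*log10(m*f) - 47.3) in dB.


Given values:
  m = 75.2 kg/m^2, f = 500 Hz
Formula: TL = 20 * log10(m * f) - 47.3
Compute m * f = 75.2 * 500 = 37600.0
Compute log10(37600.0) = 4.575188
Compute 20 * 4.575188 = 91.5038
TL = 91.5038 - 47.3 = 44.2

44.2 dB


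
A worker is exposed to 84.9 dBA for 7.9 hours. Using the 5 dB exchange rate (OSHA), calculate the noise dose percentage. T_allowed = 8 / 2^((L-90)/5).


Given values:
  L = 84.9 dBA, T = 7.9 hours
Formula: T_allowed = 8 / 2^((L - 90) / 5)
Compute exponent: (84.9 - 90) / 5 = -1.02
Compute 2^(-1.02) = 0.493116
T_allowed = 8 / 0.493116 = 16.223363 hours
Dose = (T / T_allowed) * 100
Dose = (7.9 / 16.223363) * 100 = 48.7

48.7 %


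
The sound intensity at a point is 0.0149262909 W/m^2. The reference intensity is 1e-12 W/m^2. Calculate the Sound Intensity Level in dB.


Given values:
  I = 0.0149262909 W/m^2
  I_ref = 1e-12 W/m^2
Formula: SIL = 10 * log10(I / I_ref)
Compute ratio: I / I_ref = 14926290900
Compute log10: log10(14926290900) = 10.173952
Multiply: SIL = 10 * 10.173952 = 101.74

101.74 dB


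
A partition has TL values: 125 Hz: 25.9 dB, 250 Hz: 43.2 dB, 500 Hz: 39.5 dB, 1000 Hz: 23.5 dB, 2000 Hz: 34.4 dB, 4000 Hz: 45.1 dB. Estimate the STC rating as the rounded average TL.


Given TL values at each frequency:
  125 Hz: 25.9 dB
  250 Hz: 43.2 dB
  500 Hz: 39.5 dB
  1000 Hz: 23.5 dB
  2000 Hz: 34.4 dB
  4000 Hz: 45.1 dB
Formula: STC ~ round(average of TL values)
Sum = 25.9 + 43.2 + 39.5 + 23.5 + 34.4 + 45.1 = 211.6
Average = 211.6 / 6 = 35.27
Rounded: 35

35


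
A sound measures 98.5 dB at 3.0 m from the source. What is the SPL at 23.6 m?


Given values:
  SPL1 = 98.5 dB, r1 = 3.0 m, r2 = 23.6 m
Formula: SPL2 = SPL1 - 20 * log10(r2 / r1)
Compute ratio: r2 / r1 = 23.6 / 3.0 = 7.8667
Compute log10: log10(7.8667) = 0.895793
Compute drop: 20 * 0.895793 = 17.9159
SPL2 = 98.5 - 17.9159 = 80.58

80.58 dB


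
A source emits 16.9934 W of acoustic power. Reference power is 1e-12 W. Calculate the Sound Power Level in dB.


Given values:
  W = 16.9934 W
  W_ref = 1e-12 W
Formula: SWL = 10 * log10(W / W_ref)
Compute ratio: W / W_ref = 16993400000000
Compute log10: log10(16993400000000) = 13.23028
Multiply: SWL = 10 * 13.23028 = 132.3

132.3 dB


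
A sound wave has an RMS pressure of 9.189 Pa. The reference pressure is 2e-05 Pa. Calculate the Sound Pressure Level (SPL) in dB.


Given values:
  p = 9.189 Pa
  p_ref = 2e-05 Pa
Formula: SPL = 20 * log10(p / p_ref)
Compute ratio: p / p_ref = 9.189 / 2e-05 = 459450
Compute log10: log10(459450) = 5.662238
Multiply: SPL = 20 * 5.662238 = 113.24

113.24 dB


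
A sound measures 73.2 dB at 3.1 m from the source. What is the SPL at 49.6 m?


Given values:
  SPL1 = 73.2 dB, r1 = 3.1 m, r2 = 49.6 m
Formula: SPL2 = SPL1 - 20 * log10(r2 / r1)
Compute ratio: r2 / r1 = 49.6 / 3.1 = 16.0
Compute log10: log10(16.0) = 1.20412
Compute drop: 20 * 1.20412 = 24.0824
SPL2 = 73.2 - 24.0824 = 49.12

49.12 dB


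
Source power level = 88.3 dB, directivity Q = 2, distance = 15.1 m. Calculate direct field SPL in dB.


Given values:
  Lw = 88.3 dB, Q = 2, r = 15.1 m
Formula: SPL = Lw + 10 * log10(Q / (4 * pi * r^2))
Compute 4 * pi * r^2 = 4 * pi * 15.1^2 = 2865.2582
Compute Q / denom = 2 / 2865.2582 = 0.00069802
Compute 10 * log10(0.00069802) = -31.5613
SPL = 88.3 + (-31.5613) = 56.74

56.74 dB


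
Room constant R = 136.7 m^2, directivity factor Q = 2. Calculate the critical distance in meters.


Given values:
  R = 136.7 m^2, Q = 2
Formula: d_c = 0.141 * sqrt(Q * R)
Compute Q * R = 2 * 136.7 = 273.4
Compute sqrt(273.4) = 16.5348
d_c = 0.141 * 16.5348 = 2.331

2.331 m


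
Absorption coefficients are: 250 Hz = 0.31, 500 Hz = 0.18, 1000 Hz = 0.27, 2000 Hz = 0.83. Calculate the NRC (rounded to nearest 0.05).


Given values:
  a_250 = 0.31, a_500 = 0.18
  a_1000 = 0.27, a_2000 = 0.83
Formula: NRC = (a250 + a500 + a1000 + a2000) / 4
Sum = 0.31 + 0.18 + 0.27 + 0.83 = 1.59
NRC = 1.59 / 4 = 0.3975
Rounded to nearest 0.05: 0.4

0.4


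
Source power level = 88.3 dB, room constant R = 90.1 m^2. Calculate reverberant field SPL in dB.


Given values:
  Lw = 88.3 dB, R = 90.1 m^2
Formula: SPL = Lw + 10 * log10(4 / R)
Compute 4 / R = 4 / 90.1 = 0.044395
Compute 10 * log10(0.044395) = -13.5267
SPL = 88.3 + (-13.5267) = 74.77

74.77 dB


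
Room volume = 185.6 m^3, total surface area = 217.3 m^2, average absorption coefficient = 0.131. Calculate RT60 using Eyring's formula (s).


Given values:
  V = 185.6 m^3, S = 217.3 m^2, alpha = 0.131
Formula: RT60 = 0.161 * V / (-S * ln(1 - alpha))
Compute ln(1 - 0.131) = ln(0.869) = -0.140412
Denominator: -217.3 * -0.140412 = 30.5115
Numerator: 0.161 * 185.6 = 29.8816
RT60 = 29.8816 / 30.5115 = 0.979

0.979 s


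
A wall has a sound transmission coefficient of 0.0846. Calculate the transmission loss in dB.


Given values:
  tau = 0.0846
Formula: TL = 10 * log10(1 / tau)
Compute 1 / tau = 1 / 0.0846 = 11.8203
Compute log10(11.8203) = 1.072628
TL = 10 * 1.072628 = 10.73

10.73 dB


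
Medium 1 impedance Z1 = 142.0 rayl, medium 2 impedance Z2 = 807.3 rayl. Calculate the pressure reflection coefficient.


Given values:
  Z1 = 142.0 rayl, Z2 = 807.3 rayl
Formula: R = (Z2 - Z1) / (Z2 + Z1)
Numerator: Z2 - Z1 = 807.3 - 142.0 = 665.3
Denominator: Z2 + Z1 = 807.3 + 142.0 = 949.3
R = 665.3 / 949.3 = 0.7008

0.7008


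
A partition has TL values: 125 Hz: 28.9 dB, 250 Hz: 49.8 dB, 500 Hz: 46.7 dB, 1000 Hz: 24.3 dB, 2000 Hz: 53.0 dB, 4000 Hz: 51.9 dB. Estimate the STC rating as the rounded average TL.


Given TL values at each frequency:
  125 Hz: 28.9 dB
  250 Hz: 49.8 dB
  500 Hz: 46.7 dB
  1000 Hz: 24.3 dB
  2000 Hz: 53.0 dB
  4000 Hz: 51.9 dB
Formula: STC ~ round(average of TL values)
Sum = 28.9 + 49.8 + 46.7 + 24.3 + 53.0 + 51.9 = 254.6
Average = 254.6 / 6 = 42.43
Rounded: 42

42


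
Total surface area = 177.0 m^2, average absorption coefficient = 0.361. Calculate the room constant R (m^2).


Given values:
  S = 177.0 m^2, alpha = 0.361
Formula: R = S * alpha / (1 - alpha)
Numerator: 177.0 * 0.361 = 63.897
Denominator: 1 - 0.361 = 0.639
R = 63.897 / 0.639 = 100.0

100.0 m^2


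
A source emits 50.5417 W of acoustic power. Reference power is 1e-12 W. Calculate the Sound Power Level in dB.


Given values:
  W = 50.5417 W
  W_ref = 1e-12 W
Formula: SWL = 10 * log10(W / W_ref)
Compute ratio: W / W_ref = 50541700000000
Compute log10: log10(50541700000000) = 13.70365
Multiply: SWL = 10 * 13.70365 = 137.04

137.04 dB


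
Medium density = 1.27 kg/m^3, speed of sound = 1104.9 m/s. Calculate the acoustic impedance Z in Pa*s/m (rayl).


Given values:
  rho = 1.27 kg/m^3
  c = 1104.9 m/s
Formula: Z = rho * c
Z = 1.27 * 1104.9
Z = 1403.22

1403.22 rayl


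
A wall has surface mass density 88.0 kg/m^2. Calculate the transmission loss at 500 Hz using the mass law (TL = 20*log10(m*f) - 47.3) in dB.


Given values:
  m = 88.0 kg/m^2, f = 500 Hz
Formula: TL = 20 * log10(m * f) - 47.3
Compute m * f = 88.0 * 500 = 44000.0
Compute log10(44000.0) = 4.643453
Compute 20 * 4.643453 = 92.8691
TL = 92.8691 - 47.3 = 45.57

45.57 dB


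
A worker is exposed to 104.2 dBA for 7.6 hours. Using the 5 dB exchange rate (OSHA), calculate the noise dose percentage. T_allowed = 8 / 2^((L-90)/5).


Given values:
  L = 104.2 dBA, T = 7.6 hours
Formula: T_allowed = 8 / 2^((L - 90) / 5)
Compute exponent: (104.2 - 90) / 5 = 2.84
Compute 2^(2.84) = 7.160201
T_allowed = 8 / 7.160201 = 1.117287 hours
Dose = (T / T_allowed) * 100
Dose = (7.6 / 1.117287) * 100 = 680.22

680.22 %


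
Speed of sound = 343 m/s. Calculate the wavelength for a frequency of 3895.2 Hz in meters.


Given values:
  c = 343 m/s, f = 3895.2 Hz
Formula: lambda = c / f
lambda = 343 / 3895.2
lambda = 0.0881

0.0881 m


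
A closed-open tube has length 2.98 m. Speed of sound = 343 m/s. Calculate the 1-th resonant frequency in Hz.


Given values:
  Tube type: closed-open, L = 2.98 m, c = 343 m/s, n = 1
Formula: f_n = (2n - 1) * c / (4 * L)
Compute 2n - 1 = 2*1 - 1 = 1
Compute 4 * L = 4 * 2.98 = 11.92
f = 1 * 343 / 11.92
f = 28.78

28.78 Hz


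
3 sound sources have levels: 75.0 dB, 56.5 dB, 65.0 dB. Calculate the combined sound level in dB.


Formula: L_total = 10 * log10( sum(10^(Li/10)) )
  Source 1: 10^(75.0/10) = 31622776.6017
  Source 2: 10^(56.5/10) = 446683.5922
  Source 3: 10^(65.0/10) = 3162277.6602
Sum of linear values = 35231737.8541
L_total = 10 * log10(35231737.8541) = 75.47

75.47 dB


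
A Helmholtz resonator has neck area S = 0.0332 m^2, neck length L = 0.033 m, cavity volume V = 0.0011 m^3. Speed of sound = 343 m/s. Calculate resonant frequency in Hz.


Given values:
  S = 0.0332 m^2, L = 0.033 m, V = 0.0011 m^3, c = 343 m/s
Formula: f = (c / (2*pi)) * sqrt(S / (V * L))
Compute V * L = 0.0011 * 0.033 = 3.63e-05
Compute S / (V * L) = 0.0332 / 3.63e-05 = 914.6006
Compute sqrt(914.6006) = 30.242364
Compute c / (2*pi) = 343 / 6.283185 = 54.590148
f = 54.590148 * 30.242364 = 1650.94

1650.94 Hz


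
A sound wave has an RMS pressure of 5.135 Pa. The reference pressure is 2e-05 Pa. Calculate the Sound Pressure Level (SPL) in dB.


Given values:
  p = 5.135 Pa
  p_ref = 2e-05 Pa
Formula: SPL = 20 * log10(p / p_ref)
Compute ratio: p / p_ref = 5.135 / 2e-05 = 256750
Compute log10: log10(256750) = 5.40951
Multiply: SPL = 20 * 5.40951 = 108.19

108.19 dB


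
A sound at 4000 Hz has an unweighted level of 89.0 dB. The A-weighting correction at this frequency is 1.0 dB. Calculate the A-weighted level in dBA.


Given values:
  SPL = 89.0 dB
  A-weighting at 4000 Hz = 1.0 dB
Formula: L_A = SPL + A_weight
L_A = 89.0 + (1.0)
L_A = 90.0

90.0 dBA


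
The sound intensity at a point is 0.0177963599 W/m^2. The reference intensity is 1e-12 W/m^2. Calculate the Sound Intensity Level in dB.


Given values:
  I = 0.0177963599 W/m^2
  I_ref = 1e-12 W/m^2
Formula: SIL = 10 * log10(I / I_ref)
Compute ratio: I / I_ref = 17796359900
Compute log10: log10(17796359900) = 10.250331
Multiply: SIL = 10 * 10.250331 = 102.5

102.5 dB


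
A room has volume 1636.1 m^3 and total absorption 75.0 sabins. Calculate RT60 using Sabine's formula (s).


Given values:
  V = 1636.1 m^3
  A = 75.0 sabins
Formula: RT60 = 0.161 * V / A
Numerator: 0.161 * 1636.1 = 263.4121
RT60 = 263.4121 / 75.0 = 3.512

3.512 s


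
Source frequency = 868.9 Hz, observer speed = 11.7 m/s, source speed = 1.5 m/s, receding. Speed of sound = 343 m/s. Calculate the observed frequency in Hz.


Given values:
  f_s = 868.9 Hz, v_o = 11.7 m/s, v_s = 1.5 m/s
  Direction: receding
Formula: f_o = f_s * (c - v_o) / (c + v_s)
Numerator: c - v_o = 343 - 11.7 = 331.3
Denominator: c + v_s = 343 + 1.5 = 344.5
f_o = 868.9 * 331.3 / 344.5 = 835.61

835.61 Hz


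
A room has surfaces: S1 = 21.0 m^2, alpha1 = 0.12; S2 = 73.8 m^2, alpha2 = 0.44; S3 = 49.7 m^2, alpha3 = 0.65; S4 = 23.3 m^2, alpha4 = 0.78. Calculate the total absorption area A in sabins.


Given surfaces:
  Surface 1: 21.0 * 0.12 = 2.52
  Surface 2: 73.8 * 0.44 = 32.472
  Surface 3: 49.7 * 0.65 = 32.305
  Surface 4: 23.3 * 0.78 = 18.174
Formula: A = sum(Si * alpha_i)
A = 2.52 + 32.472 + 32.305 + 18.174
A = 85.47

85.47 sabins


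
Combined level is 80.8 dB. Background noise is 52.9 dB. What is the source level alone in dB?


Given values:
  L_total = 80.8 dB, L_bg = 52.9 dB
Formula: L_source = 10 * log10(10^(L_total/10) - 10^(L_bg/10))
Convert to linear:
  10^(80.8/10) = 120226443.4617
  10^(52.9/10) = 194984.46
Difference: 120226443.4617 - 194984.46 = 120031459.0017
L_source = 10 * log10(120031459.0017) = 80.79

80.79 dB
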